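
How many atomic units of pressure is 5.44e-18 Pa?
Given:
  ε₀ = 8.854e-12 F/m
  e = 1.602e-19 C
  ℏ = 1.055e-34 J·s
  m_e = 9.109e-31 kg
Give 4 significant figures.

atomic unit of pressure: P_au = E_h/a₀³ = m_e⁴e¹⁰/((4πε₀)⁵ℏ⁸) = 2.929e13 Pa.
5.44e-18 / 2.929e13 = 1.857e-31

1.857e-31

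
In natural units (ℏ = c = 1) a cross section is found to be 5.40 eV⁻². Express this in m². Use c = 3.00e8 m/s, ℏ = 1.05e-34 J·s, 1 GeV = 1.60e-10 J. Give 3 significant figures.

2.09e-13 m²

Area is [L]² = [E]⁻²·(ℏc)²; restore (ℏc)².
1 GeV⁻² → (ℏc)² × (1 GeV in J)⁻² = 3.88e-32 m².
Convert the energy scale: 5.40 eV⁻² = 5.40e18 GeV⁻².
Result: 5.40e18 × 3.88e-32 = 2.09e-13 m².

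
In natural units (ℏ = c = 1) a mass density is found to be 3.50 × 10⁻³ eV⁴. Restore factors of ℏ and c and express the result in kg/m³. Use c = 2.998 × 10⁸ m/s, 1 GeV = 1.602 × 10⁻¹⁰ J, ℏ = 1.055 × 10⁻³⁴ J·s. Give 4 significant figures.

Mass density is [E]/(c²[L]³) = [E]⁴/(ℏ³c⁵).
1 GeV⁴ → 1/(ℏ³c⁵) × (1 GeV in J)⁴ = 2.316 × 10²⁰ kg/m³.
Convert the energy scale: 3.50 × 10⁻³ eV⁴ = 3.50 × 10⁻³⁹ GeV⁴.
Result: 3.50 × 10⁻³⁹ × 2.316 × 10²⁰ = 8.106 × 10⁻¹⁹ kg/m³.

8.106 × 10⁻¹⁹ kg/m³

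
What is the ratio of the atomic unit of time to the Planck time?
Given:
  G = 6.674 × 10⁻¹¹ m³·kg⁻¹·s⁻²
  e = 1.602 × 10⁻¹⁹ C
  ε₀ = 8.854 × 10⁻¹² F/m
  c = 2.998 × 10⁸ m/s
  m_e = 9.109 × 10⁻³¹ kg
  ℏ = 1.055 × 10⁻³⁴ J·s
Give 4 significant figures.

atomic unit of time: τ_au = (4πε₀)²ℏ³/(m_e e⁴) = 2.423 × 10⁻¹⁷ s
Planck time: t_P = √(ℏG/c⁵) = 5.392 × 10⁻⁴⁴ s
ratio = 2.423 × 10⁻¹⁷ / 5.392 × 10⁻⁴⁴ = 4.494 × 10²⁶

4.494 × 10²⁶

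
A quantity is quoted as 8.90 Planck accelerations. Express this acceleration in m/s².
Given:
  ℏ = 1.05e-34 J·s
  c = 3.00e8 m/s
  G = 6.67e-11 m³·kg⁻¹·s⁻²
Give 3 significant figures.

One Planck acceleration: a_P = √(c⁷/(ℏG)) = 5.59e51 m/s².
8.90 × 5.59e51 m/s² = 4.97e52 m/s²

4.97e52 m/s²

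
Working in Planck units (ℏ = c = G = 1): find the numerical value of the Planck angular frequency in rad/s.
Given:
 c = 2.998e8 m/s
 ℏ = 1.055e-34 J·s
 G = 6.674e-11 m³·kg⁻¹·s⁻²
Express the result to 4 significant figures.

From ℏ = c = G = 1 the angular frequency scale is ω_P = √(c⁵/(ℏG)).
  = √(3.440e86)
  = 1.855e43 rad/s

1.855e43 rad/s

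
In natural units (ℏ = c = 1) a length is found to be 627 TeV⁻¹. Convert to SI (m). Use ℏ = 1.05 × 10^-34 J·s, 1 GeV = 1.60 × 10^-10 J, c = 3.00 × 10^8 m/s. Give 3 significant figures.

1.23 × 10^-16 m

A length is [E]⁻¹ in ℏ=c=1; restore one factor of ℏc.
1 GeV⁻¹ → ℏc × (1 GeV in J)⁻¹ = 1.97 × 10^-16 m.
Convert the energy scale: 627 TeV⁻¹ = 0.627 GeV⁻¹.
Result: 0.627 × 1.97 × 10^-16 = 1.23 × 10^-16 m.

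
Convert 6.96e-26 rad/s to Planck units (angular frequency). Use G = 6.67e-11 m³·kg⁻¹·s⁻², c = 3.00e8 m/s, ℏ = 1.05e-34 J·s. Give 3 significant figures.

Planck angular frequency: ω_P = √(c⁵/(ℏG)) = 1.86e43 rad/s.
6.96e-26 / 1.86e43 = 3.74e-69

3.74e-69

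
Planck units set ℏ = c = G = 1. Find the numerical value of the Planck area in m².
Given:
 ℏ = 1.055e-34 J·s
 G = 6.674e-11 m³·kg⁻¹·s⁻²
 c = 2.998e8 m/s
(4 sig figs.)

Dimensional analysis gives A_P = ℏG/c³.
  = 7.041e-45 / 2.695e25
  = 2.613e-70 m²

2.613e-70 m²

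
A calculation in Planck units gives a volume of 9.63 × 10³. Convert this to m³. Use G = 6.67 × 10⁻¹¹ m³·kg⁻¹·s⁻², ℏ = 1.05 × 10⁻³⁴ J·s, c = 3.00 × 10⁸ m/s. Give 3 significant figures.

One Planck volume: V_P = (ℏG/c³)^(3/2) = 4.18 × 10⁻¹⁰⁵ m³.
9.63 × 10³ × 4.18 × 10⁻¹⁰⁵ m³ = 4.02 × 10⁻¹⁰¹ m³

4.02 × 10⁻¹⁰¹ m³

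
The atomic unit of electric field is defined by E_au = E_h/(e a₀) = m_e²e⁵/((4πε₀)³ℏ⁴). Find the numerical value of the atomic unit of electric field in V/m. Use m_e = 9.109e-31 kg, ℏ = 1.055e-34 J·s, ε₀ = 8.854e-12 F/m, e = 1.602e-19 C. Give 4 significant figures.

E_au = E_h/(e a₀) = m_e²e⁵/((4πε₀)³ℏ⁴)
E_h = 4.354e-18 J
a₀ = 5.297e-11 m
E_h/(e·a₀) = 5.131e11 V/m

5.131e11 V/m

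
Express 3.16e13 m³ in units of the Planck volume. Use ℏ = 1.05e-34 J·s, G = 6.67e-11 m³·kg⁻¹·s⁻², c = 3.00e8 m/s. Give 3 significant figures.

7.56e117

Planck volume: V_P = (ℏG/c³)^(3/2) = 4.18e-105 m³.
3.16e13 / 4.18e-105 = 7.56e117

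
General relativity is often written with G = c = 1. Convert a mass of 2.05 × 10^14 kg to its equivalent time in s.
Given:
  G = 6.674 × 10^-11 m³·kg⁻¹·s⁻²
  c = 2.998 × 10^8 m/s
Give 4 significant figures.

Mass → time via G/c³.
2.05 × 10^14 kg × (G/c³) = 5.077 × 10^-22 s

5.077 × 10^-22 s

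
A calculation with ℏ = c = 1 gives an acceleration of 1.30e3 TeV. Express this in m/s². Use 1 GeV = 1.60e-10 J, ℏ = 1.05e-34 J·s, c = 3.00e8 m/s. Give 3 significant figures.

Acceleration is [L]/[T]² = c·[E]/ℏ.
1 GeV → c/ℏ × (1 GeV in J) = 4.57e32 m/s².
Convert the energy scale: 1.30e3 TeV = 1.30e6 GeV.
Result: 1.30e6 × 4.57e32 = 5.94e38 m/s².

5.94e38 m/s²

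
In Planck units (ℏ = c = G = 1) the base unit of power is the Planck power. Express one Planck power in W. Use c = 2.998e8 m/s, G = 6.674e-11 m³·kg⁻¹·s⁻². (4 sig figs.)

3.629e52 W

P_P = c⁵/G
  = 2.422e42 / 6.674e-11
  = 3.629e52 W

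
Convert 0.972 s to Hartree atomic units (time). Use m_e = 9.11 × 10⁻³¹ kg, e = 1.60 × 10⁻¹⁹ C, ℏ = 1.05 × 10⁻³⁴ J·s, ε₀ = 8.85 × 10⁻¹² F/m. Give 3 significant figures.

4.05 × 10¹⁶

atomic unit of time: τ_au = (4πε₀)²ℏ³/(m_e e⁴) = 2.40 × 10⁻¹⁷ s.
0.972 / 2.40 × 10⁻¹⁷ = 4.05 × 10¹⁶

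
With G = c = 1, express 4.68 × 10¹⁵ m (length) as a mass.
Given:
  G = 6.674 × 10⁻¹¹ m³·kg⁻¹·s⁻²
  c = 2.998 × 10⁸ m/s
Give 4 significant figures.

Length → mass via c²/G.
4.68 × 10¹⁵ m × (c²/G) = 6.303 × 10⁴² kg

6.303 × 10⁴² kg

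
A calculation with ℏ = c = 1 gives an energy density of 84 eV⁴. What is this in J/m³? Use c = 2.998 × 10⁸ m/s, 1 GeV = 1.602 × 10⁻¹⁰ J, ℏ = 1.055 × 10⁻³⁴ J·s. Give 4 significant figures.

1.749 × 10³ J/m³

[E]/[L]³ = [E]⁴/(ℏc)³; restore (ℏc)⁻³.
1 GeV⁴ → 1/(ℏc)³ × (1 GeV in J)⁴ = 2.082 × 10³⁷ J/m³.
Convert the energy scale: 84 eV⁴ = 8.40 × 10⁻³⁵ GeV⁴.
Result: 8.40 × 10⁻³⁵ × 2.082 × 10³⁷ = 1.749 × 10³ J/m³.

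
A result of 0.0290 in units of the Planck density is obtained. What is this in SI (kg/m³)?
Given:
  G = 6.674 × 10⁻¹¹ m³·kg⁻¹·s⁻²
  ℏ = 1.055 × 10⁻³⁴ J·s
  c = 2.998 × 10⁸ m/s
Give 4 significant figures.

One Planck density: ρ_P = c⁵/(ℏG²) = 5.154 × 10⁹⁶ kg/m³.
0.0290 × 5.154 × 10⁹⁶ kg/m³ = 1.495 × 10⁹⁵ kg/m³

1.495 × 10⁹⁵ kg/m³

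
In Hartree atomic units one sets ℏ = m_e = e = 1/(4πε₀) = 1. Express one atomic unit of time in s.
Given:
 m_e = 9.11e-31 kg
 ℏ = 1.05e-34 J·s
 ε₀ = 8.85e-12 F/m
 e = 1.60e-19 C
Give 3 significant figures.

2.40e-17 s

τ_au = (4πε₀)²ℏ³/(m_e e⁴)
E_h = 4.38e-18 J
ℏ/E_h = 2.40e-17 s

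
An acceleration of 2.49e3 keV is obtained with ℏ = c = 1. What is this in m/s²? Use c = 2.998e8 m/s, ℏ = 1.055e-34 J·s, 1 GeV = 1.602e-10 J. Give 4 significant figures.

1.134e30 m/s²

Acceleration is [L]/[T]² = c·[E]/ℏ.
1 GeV → c/ℏ × (1 GeV in J) = 4.552e32 m/s².
Convert the energy scale: 2.49e3 keV = 2.49e-3 GeV.
Result: 2.49e-3 × 4.552e32 = 1.134e30 m/s².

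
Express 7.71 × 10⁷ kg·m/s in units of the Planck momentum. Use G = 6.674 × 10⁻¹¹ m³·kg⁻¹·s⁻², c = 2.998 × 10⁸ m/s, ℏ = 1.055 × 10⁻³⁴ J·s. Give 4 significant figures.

Planck momentum: p_P = √(ℏc³/G) = 6.527 kg·m/s.
7.71 × 10⁷ / 6.527 = 1.181 × 10⁷

1.181 × 10⁷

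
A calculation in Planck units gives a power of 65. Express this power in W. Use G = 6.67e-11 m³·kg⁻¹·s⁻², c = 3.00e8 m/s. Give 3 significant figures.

2.37e54 W

One Planck power: P_P = c⁵/G = 3.64e52 W.
65 × 3.64e52 W = 2.37e54 W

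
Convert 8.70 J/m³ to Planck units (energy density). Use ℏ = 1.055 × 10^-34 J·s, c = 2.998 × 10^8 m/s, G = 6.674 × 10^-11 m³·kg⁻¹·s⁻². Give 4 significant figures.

1.878 × 10^-113

Planck energy density: u_P = c⁷/(ℏG²) = 4.632 × 10^113 J/m³.
8.70 / 4.632 × 10^113 = 1.878 × 10^-113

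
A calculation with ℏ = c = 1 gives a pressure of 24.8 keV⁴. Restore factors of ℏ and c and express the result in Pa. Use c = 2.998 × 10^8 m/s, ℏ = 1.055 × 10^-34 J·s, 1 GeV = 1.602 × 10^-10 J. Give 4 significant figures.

Pressure is [E]/[L]³ = [E]⁴/(ℏc)³.
1 GeV⁴ → 1/(ℏc)³ × (1 GeV in J)⁴ = 2.082 × 10^37 Pa.
Convert the energy scale: 24.8 keV⁴ = 2.48 × 10^-23 GeV⁴.
Result: 2.48 × 10^-23 × 2.082 × 10^37 = 5.162 × 10^14 Pa.

5.162 × 10^14 Pa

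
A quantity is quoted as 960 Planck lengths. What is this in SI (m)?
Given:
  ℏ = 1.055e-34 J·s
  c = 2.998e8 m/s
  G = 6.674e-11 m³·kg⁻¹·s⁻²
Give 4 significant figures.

1.552e-32 m

One Planck length: ℓ_P = √(ℏG/c³) = 1.616e-35 m.
960 × 1.616e-35 m = 1.552e-32 m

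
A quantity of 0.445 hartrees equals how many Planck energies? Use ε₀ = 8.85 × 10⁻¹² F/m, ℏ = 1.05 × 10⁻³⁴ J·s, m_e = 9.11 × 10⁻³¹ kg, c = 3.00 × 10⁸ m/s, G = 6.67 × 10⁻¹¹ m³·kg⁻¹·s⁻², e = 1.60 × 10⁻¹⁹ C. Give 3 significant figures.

9.96 × 10⁻²⁸

hartree: E_h = m_e e⁴/(4πε₀ℏ)² = 4.38 × 10⁻¹⁸ J
Planck energy: E_P = √(ℏc⁵/G) = 1.96 × 10⁹ J
0.445 × 4.38 × 10⁻¹⁸ / 1.96 × 10⁹ = 9.96 × 10⁻²⁸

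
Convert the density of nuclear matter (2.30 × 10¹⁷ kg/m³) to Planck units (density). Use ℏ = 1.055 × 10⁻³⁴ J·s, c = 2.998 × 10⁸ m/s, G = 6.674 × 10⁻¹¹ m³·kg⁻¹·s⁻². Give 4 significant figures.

Planck density: ρ_P = c⁵/(ℏG²) = 5.154 × 10⁹⁶ kg/m³.
2.30 × 10¹⁷ / 5.154 × 10⁹⁶ = 4.463 × 10⁻⁸⁰

4.463 × 10⁻⁸⁰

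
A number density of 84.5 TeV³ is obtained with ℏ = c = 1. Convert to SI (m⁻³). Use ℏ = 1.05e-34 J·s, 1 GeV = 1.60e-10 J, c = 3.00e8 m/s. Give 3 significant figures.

1.11e58 m⁻³

Number density is [L]⁻³ = [E]³/(ℏc)³.
1 GeV³ → 1/(ℏc)³ × (1 GeV in J)³ = 1.31e47 m⁻³.
Convert the energy scale: 84.5 TeV³ = 8.45e10 GeV³.
Result: 8.45e10 × 1.31e47 = 1.11e58 m⁻³.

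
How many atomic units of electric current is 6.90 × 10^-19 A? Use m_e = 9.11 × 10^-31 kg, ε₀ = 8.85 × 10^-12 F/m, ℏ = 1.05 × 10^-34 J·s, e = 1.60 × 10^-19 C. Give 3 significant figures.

atomic unit of electric current: I_au = e E_h/ℏ = m_e e⁵/((4πε₀)²ℏ³) = 6.67 × 10^-3 A.
6.90 × 10^-19 / 6.67 × 10^-3 = 1.03 × 10^-16

1.03 × 10^-16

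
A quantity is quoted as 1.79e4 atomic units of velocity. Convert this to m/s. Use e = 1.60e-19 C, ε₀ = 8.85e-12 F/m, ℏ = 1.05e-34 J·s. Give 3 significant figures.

One atomic unit of velocity: v_au = e²/(4πε₀ℏ) = 2.19e6 m/s.
1.79e4 × 2.19e6 m/s = 3.92e10 m/s

3.92e10 m/s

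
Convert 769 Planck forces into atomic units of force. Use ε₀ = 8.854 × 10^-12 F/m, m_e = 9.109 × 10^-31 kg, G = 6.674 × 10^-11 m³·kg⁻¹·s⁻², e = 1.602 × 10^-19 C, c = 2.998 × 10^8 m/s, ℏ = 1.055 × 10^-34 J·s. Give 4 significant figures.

Planck force: F_P = c⁴/G = 1.210 × 10^44 N
atomic unit of force: F_au = E_h/a₀ = m_e²e⁶/((4πε₀)³ℏ⁴) = 8.220 × 10^-8 N
769 × 1.210 × 10^44 / 8.220 × 10^-8 = 1.132 × 10^54

1.132 × 10^54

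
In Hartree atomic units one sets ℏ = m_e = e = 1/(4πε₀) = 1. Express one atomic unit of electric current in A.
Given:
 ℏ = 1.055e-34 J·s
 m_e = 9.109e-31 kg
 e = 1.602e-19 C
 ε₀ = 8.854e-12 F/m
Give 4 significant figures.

I_au = e E_h/ℏ = m_e e⁵/((4πε₀)²ℏ³)
E_h = 4.354e-18 J
e·E_h/ℏ = 6.612e-3 A

6.612e-3 A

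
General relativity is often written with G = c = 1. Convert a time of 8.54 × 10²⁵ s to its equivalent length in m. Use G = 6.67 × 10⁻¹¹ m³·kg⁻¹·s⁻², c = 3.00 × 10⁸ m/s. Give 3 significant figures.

Time → length via c.
8.54 × 10²⁵ s × (c) = 2.56 × 10³⁴ m

2.56 × 10³⁴ m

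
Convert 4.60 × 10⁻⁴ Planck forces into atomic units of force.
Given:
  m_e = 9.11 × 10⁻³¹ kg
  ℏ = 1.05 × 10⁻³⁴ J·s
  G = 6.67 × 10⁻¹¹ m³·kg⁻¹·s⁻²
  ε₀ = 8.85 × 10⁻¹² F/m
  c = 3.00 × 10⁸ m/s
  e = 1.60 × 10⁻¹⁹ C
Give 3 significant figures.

6.71 × 10⁴⁷

Planck force: F_P = c⁴/G = 1.21 × 10⁴⁴ N
atomic unit of force: F_au = E_h/a₀ = m_e²e⁶/((4πε₀)³ℏ⁴) = 8.33 × 10⁻⁸ N
4.60 × 10⁻⁴ × 1.21 × 10⁴⁴ / 8.33 × 10⁻⁸ = 6.71 × 10⁴⁷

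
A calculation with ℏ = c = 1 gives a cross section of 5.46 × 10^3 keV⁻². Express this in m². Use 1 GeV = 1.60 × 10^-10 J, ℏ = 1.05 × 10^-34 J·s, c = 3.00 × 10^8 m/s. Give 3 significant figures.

Area is [L]² = [E]⁻²·(ℏc)²; restore (ℏc)².
1 GeV⁻² → (ℏc)² × (1 GeV in J)⁻² = 3.88 × 10^-32 m².
Convert the energy scale: 5.46 × 10^3 keV⁻² = 5.46 × 10^15 GeV⁻².
Result: 5.46 × 10^15 × 3.88 × 10^-32 = 2.12 × 10^-16 m².

2.12 × 10^-16 m²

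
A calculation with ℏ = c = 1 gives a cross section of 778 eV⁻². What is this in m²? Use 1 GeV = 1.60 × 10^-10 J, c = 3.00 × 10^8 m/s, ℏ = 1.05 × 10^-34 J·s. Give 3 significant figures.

Area is [L]² = [E]⁻²·(ℏc)²; restore (ℏc)².
1 GeV⁻² → (ℏc)² × (1 GeV in J)⁻² = 3.88 × 10^-32 m².
Convert the energy scale: 778 eV⁻² = 7.78 × 10^20 GeV⁻².
Result: 7.78 × 10^20 × 3.88 × 10^-32 = 3.02 × 10^-11 m².

3.02 × 10^-11 m²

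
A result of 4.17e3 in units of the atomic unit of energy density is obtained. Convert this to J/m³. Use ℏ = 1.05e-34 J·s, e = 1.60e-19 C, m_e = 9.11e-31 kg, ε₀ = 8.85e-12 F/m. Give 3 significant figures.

One atomic unit of energy density: u_au = E_h/a₀³ = m_e⁴e¹⁰/((4πε₀)⁵ℏ⁸) = 3.01e13 J/m³.
4.17e3 × 3.01e13 J/m³ = 1.26e17 J/m³

1.26e17 J/m³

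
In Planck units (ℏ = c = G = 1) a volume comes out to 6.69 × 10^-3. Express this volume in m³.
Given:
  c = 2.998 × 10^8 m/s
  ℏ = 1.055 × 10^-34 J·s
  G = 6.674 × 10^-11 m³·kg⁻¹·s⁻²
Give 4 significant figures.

One Planck volume: V_P = (ℏG/c³)^(3/2) = 4.224 × 10^-105 m³.
6.69 × 10^-3 × 4.224 × 10^-105 m³ = 2.826 × 10^-107 m³

2.826 × 10^-107 m³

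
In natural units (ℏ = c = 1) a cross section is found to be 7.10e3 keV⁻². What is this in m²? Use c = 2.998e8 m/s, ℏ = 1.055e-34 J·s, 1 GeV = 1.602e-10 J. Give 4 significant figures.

2.768e-16 m²

Area is [L]² = [E]⁻²·(ℏc)²; restore (ℏc)².
1 GeV⁻² → (ℏc)² × (1 GeV in J)⁻² = 3.898e-32 m².
Convert the energy scale: 7.10e3 keV⁻² = 7.10e15 GeV⁻².
Result: 7.10e15 × 3.898e-32 = 2.768e-16 m².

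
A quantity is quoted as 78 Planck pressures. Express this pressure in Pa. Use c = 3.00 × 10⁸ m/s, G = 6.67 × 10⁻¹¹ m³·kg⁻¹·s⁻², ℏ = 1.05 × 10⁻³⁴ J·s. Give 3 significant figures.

3.65 × 10¹¹⁵ Pa

One Planck pressure: p_P = c⁷/(ℏG²) = 4.68 × 10¹¹³ Pa.
78 × 4.68 × 10¹¹³ Pa = 3.65 × 10¹¹⁵ Pa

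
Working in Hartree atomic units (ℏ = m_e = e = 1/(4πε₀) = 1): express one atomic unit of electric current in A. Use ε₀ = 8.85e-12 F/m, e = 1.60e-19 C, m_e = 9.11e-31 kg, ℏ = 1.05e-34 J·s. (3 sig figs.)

Dimensional analysis gives I_au = e E_h/ℏ = m_e e⁵/((4πε₀)²ℏ³).
E_h = 4.38e-18 J
e·E_h/ℏ = 6.67e-3 A

6.67e-3 A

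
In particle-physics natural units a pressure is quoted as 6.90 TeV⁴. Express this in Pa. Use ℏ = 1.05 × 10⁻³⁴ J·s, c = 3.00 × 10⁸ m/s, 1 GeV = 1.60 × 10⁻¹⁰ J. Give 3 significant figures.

Pressure is [E]/[L]³ = [E]⁴/(ℏc)³.
1 GeV⁴ → 1/(ℏc)³ × (1 GeV in J)⁴ = 2.10 × 10³⁷ Pa.
Convert the energy scale: 6.90 TeV⁴ = 6.90 × 10¹² GeV⁴.
Result: 6.90 × 10¹² × 2.10 × 10³⁷ = 1.45 × 10⁵⁰ Pa.

1.45 × 10⁵⁰ Pa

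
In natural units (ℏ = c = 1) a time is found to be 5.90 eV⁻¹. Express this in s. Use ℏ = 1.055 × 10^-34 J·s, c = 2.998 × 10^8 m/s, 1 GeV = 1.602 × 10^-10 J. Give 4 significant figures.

A time is [E]⁻¹ in ℏ=c=1; restore one factor of ℏ.
1 GeV⁻¹ → ℏ × (1 GeV in J)⁻¹ = 6.586 × 10^-25 s.
Convert the energy scale: 5.90 eV⁻¹ = 5.90 × 10^9 GeV⁻¹.
Result: 5.90 × 10^9 × 6.586 × 10^-25 = 3.885 × 10^-15 s.

3.885 × 10^-15 s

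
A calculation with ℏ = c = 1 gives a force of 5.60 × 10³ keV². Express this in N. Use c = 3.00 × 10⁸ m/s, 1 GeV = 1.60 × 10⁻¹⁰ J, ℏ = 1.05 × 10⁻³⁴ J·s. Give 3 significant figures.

Force is [E]/[L] = [E]²/(ℏc); restore (ℏc)⁻¹.
1 GeV² → 1/(ℏc) × (1 GeV in J)² = 8.13 × 10⁵ N.
Convert the energy scale: 5.60 × 10³ keV² = 5.60 × 10⁻⁹ GeV².
Result: 5.60 × 10⁻⁹ × 8.13 × 10⁵ = 4.55 × 10⁻³ N.

4.55 × 10⁻³ N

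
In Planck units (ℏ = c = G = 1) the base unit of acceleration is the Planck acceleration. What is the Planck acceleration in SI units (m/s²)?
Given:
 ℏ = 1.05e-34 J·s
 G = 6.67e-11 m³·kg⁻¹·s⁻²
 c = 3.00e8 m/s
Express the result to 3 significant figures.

a_P = √(c⁷/(ℏG))
  = √(3.12e103)
  = 5.59e51 m/s²

5.59e51 m/s²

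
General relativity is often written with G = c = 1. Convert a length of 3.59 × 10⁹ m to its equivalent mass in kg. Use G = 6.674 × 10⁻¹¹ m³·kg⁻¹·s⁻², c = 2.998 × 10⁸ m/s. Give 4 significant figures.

4.835 × 10³⁶ kg

Length → mass via c²/G.
3.59 × 10⁹ m × (c²/G) = 4.835 × 10³⁶ kg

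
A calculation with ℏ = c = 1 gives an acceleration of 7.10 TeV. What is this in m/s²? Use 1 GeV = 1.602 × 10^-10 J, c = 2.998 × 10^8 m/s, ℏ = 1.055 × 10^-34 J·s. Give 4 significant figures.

3.232 × 10^36 m/s²

Acceleration is [L]/[T]² = c·[E]/ℏ.
1 GeV → c/ℏ × (1 GeV in J) = 4.552 × 10^32 m/s².
Convert the energy scale: 7.10 TeV = 7.10 × 10^3 GeV.
Result: 7.10 × 10^3 × 4.552 × 10^32 = 3.232 × 10^36 m/s².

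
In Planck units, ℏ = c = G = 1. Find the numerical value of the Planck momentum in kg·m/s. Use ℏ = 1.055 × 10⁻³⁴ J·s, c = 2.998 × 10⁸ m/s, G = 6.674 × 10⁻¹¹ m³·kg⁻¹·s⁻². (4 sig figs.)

The unique combination of the constants set to 1 with dimensions of momentum is p_P = √(ℏc³/G).
  = √(42.60)
  = 6.527 kg·m/s

6.527 kg·m/s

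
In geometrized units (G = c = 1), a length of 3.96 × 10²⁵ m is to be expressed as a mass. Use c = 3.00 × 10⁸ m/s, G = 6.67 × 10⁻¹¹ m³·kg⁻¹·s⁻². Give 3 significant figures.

5.34 × 10⁵² kg

Length → mass via c²/G.
3.96 × 10²⁵ m × (c²/G) = 5.34 × 10⁵² kg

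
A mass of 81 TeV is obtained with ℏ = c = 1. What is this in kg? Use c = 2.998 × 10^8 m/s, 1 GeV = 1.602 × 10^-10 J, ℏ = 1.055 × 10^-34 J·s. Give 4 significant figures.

Mass is [E]/c²; divide by c².
1 GeV → 1/c² × (1 GeV in J) = 1.782 × 10^-27 kg.
Convert the energy scale: 81 TeV = 8.10 × 10^4 GeV.
Result: 8.10 × 10^4 × 1.782 × 10^-27 = 1.444 × 10^-22 kg.

1.444 × 10^-22 kg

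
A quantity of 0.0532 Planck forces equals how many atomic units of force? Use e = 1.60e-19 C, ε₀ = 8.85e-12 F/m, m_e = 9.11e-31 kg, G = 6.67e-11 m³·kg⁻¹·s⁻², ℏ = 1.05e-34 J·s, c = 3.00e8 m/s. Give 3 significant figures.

Planck force: F_P = c⁴/G = 1.21e44 N
atomic unit of force: F_au = E_h/a₀ = m_e²e⁶/((4πε₀)³ℏ⁴) = 8.33e-8 N
0.0532 × 1.21e44 / 8.33e-8 = 7.76e49

7.76e49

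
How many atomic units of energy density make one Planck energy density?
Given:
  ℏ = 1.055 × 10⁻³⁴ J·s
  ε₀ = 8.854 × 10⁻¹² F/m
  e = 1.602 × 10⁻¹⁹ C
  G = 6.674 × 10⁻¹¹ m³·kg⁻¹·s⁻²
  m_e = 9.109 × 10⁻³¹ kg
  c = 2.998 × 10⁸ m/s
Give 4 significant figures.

1.581 × 10¹⁰⁰

Planck energy density: u_P = c⁷/(ℏG²) = 4.632 × 10¹¹³ J/m³
atomic unit of energy density: u_au = E_h/a₀³ = m_e⁴e¹⁰/((4πε₀)⁵ℏ⁸) = 2.929 × 10¹³ J/m³
ratio = 4.632 × 10¹¹³ / 2.929 × 10¹³ = 1.581 × 10¹⁰⁰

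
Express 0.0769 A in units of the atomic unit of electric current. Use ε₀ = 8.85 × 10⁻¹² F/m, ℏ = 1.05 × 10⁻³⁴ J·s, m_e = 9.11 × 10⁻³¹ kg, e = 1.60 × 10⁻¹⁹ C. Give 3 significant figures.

11.5

atomic unit of electric current: I_au = e E_h/ℏ = m_e e⁵/((4πε₀)²ℏ³) = 6.67 × 10⁻³ A.
0.0769 / 6.67 × 10⁻³ = 11.5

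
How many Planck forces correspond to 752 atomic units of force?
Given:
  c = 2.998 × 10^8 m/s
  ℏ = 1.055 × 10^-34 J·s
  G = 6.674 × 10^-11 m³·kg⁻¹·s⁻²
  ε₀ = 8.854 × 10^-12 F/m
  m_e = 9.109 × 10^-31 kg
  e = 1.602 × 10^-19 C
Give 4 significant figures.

5.107 × 10^-49

atomic unit of force: F_au = E_h/a₀ = m_e²e⁶/((4πε₀)³ℏ⁴) = 8.220 × 10^-8 N
Planck force: F_P = c⁴/G = 1.210 × 10^44 N
752 × 8.220 × 10^-8 / 1.210 × 10^44 = 5.107 × 10^-49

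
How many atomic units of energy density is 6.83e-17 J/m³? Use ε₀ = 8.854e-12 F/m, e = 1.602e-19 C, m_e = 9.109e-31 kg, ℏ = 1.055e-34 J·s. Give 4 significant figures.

2.332e-30

atomic unit of energy density: u_au = E_h/a₀³ = m_e⁴e¹⁰/((4πε₀)⁵ℏ⁸) = 2.929e13 J/m³.
6.83e-17 / 2.929e13 = 2.332e-30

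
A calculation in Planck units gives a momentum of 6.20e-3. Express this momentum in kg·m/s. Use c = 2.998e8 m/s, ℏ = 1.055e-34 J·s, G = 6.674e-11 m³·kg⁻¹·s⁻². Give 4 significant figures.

One Planck momentum: p_P = √(ℏc³/G) = 6.527 kg·m/s.
6.20e-3 × 6.527 kg·m/s = 0.04046 kg·m/s

0.04046 kg·m/s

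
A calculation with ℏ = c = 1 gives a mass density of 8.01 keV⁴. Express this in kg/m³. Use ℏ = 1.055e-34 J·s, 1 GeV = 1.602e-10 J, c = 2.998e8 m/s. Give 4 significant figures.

Mass density is [E]/(c²[L]³) = [E]⁴/(ℏ³c⁵).
1 GeV⁴ → 1/(ℏ³c⁵) × (1 GeV in J)⁴ = 2.316e20 kg/m³.
Convert the energy scale: 8.01 keV⁴ = 8.01e-24 GeV⁴.
Result: 8.01e-24 × 2.316e20 = 1.855e-3 kg/m³.

1.855e-3 kg/m³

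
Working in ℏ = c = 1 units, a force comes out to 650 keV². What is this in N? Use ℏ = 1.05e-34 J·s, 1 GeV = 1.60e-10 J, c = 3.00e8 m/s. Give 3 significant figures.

5.28e-4 N

Force is [E]/[L] = [E]²/(ℏc); restore (ℏc)⁻¹.
1 GeV² → 1/(ℏc) × (1 GeV in J)² = 8.13e5 N.
Convert the energy scale: 650 keV² = 6.50e-10 GeV².
Result: 6.50e-10 × 8.13e5 = 5.28e-4 N.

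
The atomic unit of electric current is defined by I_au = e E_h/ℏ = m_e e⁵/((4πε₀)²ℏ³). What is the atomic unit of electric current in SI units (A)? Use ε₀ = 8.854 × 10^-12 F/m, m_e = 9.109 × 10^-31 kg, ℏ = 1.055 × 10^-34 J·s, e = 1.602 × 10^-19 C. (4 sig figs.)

I_au = e E_h/ℏ = m_e e⁵/((4πε₀)²ℏ³)
E_h = 4.354 × 10^-18 J
e·E_h/ℏ = 6.612 × 10^-3 A

6.612 × 10^-3 A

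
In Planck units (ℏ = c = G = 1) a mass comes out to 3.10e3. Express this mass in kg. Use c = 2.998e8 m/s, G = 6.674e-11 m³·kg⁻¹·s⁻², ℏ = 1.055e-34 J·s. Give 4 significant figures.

6.749e-5 kg

One Planck mass: m_P = √(ℏc/G) = 2.177e-8 kg.
3.10e3 × 2.177e-8 kg = 6.749e-5 kg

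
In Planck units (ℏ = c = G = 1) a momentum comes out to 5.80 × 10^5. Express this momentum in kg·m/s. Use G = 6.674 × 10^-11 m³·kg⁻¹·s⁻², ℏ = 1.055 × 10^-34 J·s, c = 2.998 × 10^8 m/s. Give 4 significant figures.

One Planck momentum: p_P = √(ℏc³/G) = 6.527 kg·m/s.
5.80 × 10^5 × 6.527 kg·m/s = 3.785 × 10^6 kg·m/s

3.785 × 10^6 kg·m/s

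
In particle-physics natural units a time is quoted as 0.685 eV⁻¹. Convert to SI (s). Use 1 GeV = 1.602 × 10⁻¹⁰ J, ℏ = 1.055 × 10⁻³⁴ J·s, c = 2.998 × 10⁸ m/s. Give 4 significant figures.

A time is [E]⁻¹ in ℏ=c=1; restore one factor of ℏ.
1 GeV⁻¹ → ℏ × (1 GeV in J)⁻¹ = 6.586 × 10⁻²⁵ s.
Convert the energy scale: 0.685 eV⁻¹ = 6.85 × 10⁸ GeV⁻¹.
Result: 6.85 × 10⁸ × 6.586 × 10⁻²⁵ = 4.511 × 10⁻¹⁶ s.

4.511 × 10⁻¹⁶ s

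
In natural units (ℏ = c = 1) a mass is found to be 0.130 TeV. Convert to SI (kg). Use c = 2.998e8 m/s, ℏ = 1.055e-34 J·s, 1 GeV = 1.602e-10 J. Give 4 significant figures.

Mass is [E]/c²; divide by c².
1 GeV → 1/c² × (1 GeV in J) = 1.782e-27 kg.
Convert the energy scale: 0.130 TeV = 130 GeV.
Result: 130 × 1.782e-27 = 2.317e-25 kg.

2.317e-25 kg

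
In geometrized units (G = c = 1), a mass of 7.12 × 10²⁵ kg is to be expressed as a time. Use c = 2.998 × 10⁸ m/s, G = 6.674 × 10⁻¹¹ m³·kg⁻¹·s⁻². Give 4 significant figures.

Mass → time via G/c³.
7.12 × 10²⁵ kg × (G/c³) = 1.763 × 10⁻¹⁰ s

1.763 × 10⁻¹⁰ s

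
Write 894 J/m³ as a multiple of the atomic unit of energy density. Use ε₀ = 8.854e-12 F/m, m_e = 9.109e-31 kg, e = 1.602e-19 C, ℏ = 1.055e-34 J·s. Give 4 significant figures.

atomic unit of energy density: u_au = E_h/a₀³ = m_e⁴e¹⁰/((4πε₀)⁵ℏ⁸) = 2.929e13 J/m³.
894 / 2.929e13 = 3.052e-11

3.052e-11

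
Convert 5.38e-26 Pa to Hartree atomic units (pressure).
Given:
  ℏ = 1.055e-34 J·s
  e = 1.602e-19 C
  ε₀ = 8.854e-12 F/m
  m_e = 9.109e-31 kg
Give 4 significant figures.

1.837e-39

atomic unit of pressure: P_au = E_h/a₀³ = m_e⁴e¹⁰/((4πε₀)⁵ℏ⁸) = 2.929e13 Pa.
5.38e-26 / 2.929e13 = 1.837e-39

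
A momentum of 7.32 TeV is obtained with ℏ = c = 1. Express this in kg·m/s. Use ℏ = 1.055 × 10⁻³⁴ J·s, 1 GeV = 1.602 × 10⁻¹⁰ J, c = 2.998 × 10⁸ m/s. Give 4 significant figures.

3.911 × 10⁻¹⁵ kg·m/s

Momentum is [E]/c; divide by c.
1 GeV → 1/c × (1 GeV in J) = 5.344 × 10⁻¹⁹ kg·m/s.
Convert the energy scale: 7.32 TeV = 7.32 × 10³ GeV.
Result: 7.32 × 10³ × 5.344 × 10⁻¹⁹ = 3.911 × 10⁻¹⁵ kg·m/s.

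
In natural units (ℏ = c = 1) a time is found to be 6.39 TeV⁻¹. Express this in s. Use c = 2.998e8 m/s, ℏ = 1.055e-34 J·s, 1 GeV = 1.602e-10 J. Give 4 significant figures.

4.208e-27 s

A time is [E]⁻¹ in ℏ=c=1; restore one factor of ℏ.
1 GeV⁻¹ → ℏ × (1 GeV in J)⁻¹ = 6.586e-25 s.
Convert the energy scale: 6.39 TeV⁻¹ = 6.39e-3 GeV⁻¹.
Result: 6.39e-3 × 6.586e-25 = 4.208e-27 s.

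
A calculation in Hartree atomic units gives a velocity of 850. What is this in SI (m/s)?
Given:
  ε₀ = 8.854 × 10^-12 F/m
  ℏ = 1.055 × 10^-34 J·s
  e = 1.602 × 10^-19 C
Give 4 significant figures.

1.858 × 10^9 m/s

One atomic unit of velocity: v_au = e²/(4πε₀ℏ) = 2.186 × 10^6 m/s.
850 × 2.186 × 10^6 m/s = 1.858 × 10^9 m/s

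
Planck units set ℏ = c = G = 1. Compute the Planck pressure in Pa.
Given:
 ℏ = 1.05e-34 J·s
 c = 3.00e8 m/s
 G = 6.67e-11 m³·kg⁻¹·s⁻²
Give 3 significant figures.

4.68e113 Pa

The unique combination of the constants set to 1 with dimensions of pressure is p_P = c⁷/(ℏG²).
  = 2.19e59 / 4.67e-55
  = 4.68e113 Pa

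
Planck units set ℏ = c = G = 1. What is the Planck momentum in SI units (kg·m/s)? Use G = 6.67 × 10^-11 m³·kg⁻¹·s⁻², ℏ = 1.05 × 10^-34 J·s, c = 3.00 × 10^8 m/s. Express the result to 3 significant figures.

The unique combination of the constants set to 1 with dimensions of momentum is p_P = √(ℏc³/G).
  = √(42.5)
  = 6.52 kg·m/s

6.52 kg·m/s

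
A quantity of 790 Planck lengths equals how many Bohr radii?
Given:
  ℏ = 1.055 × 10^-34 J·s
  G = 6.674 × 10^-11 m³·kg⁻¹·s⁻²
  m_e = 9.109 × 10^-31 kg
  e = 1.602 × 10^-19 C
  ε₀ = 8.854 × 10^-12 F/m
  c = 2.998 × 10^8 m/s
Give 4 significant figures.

2.411 × 10^-22

Planck length: ℓ_P = √(ℏG/c³) = 1.616 × 10^-35 m
Bohr radius: a₀ = 4πε₀ℏ²/(m_e e²) = 5.297 × 10^-11 m
790 × 1.616 × 10^-35 / 5.297 × 10^-11 = 2.411 × 10^-22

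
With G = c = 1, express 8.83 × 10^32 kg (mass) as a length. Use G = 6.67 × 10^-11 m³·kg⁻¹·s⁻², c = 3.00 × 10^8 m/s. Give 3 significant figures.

6.54 × 10^5 m

In G = c = 1 units mass has dimensions of length; the conversion factor is G/c².
8.83 × 10^32 kg × (G/c²) = 6.54 × 10^5 m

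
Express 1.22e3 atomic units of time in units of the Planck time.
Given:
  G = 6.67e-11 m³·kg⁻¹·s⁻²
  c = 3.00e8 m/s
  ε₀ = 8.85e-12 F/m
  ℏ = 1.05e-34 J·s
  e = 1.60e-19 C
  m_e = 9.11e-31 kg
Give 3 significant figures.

5.45e29

atomic unit of time: τ_au = (4πε₀)²ℏ³/(m_e e⁴) = 2.40e-17 s
Planck time: t_P = √(ℏG/c⁵) = 5.37e-44 s
1.22e3 × 2.40e-17 / 5.37e-44 = 5.45e29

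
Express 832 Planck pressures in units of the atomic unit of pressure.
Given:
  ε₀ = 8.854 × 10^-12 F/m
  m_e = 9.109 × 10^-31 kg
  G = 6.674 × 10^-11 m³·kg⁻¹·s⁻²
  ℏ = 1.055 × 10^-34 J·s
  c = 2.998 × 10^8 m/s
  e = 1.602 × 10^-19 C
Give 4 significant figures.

1.316 × 10^103

Planck pressure: p_P = c⁷/(ℏG²) = 4.632 × 10^113 Pa
atomic unit of pressure: P_au = E_h/a₀³ = m_e⁴e¹⁰/((4πε₀)⁵ℏ⁸) = 2.929 × 10^13 Pa
832 × 4.632 × 10^113 / 2.929 × 10^13 = 1.316 × 10^103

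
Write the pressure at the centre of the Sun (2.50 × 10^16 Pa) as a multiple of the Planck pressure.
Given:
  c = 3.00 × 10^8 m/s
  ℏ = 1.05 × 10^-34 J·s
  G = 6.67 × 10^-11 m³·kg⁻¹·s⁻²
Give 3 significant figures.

Planck pressure: p_P = c⁷/(ℏG²) = 4.68 × 10^113 Pa.
2.50 × 10^16 / 4.68 × 10^113 = 5.34 × 10^-98

5.34 × 10^-98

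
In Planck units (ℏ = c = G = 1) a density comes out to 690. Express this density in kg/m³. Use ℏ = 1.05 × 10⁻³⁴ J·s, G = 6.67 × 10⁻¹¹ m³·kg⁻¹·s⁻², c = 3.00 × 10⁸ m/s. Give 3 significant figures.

3.59 × 10⁹⁹ kg/m³

One Planck density: ρ_P = c⁵/(ℏG²) = 5.20 × 10⁹⁶ kg/m³.
690 × 5.20 × 10⁹⁶ kg/m³ = 3.59 × 10⁹⁹ kg/m³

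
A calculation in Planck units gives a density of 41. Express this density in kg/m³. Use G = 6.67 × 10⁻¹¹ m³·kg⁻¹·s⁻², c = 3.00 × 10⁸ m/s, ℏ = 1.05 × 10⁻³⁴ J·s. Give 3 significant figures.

One Planck density: ρ_P = c⁵/(ℏG²) = 5.20 × 10⁹⁶ kg/m³.
41 × 5.20 × 10⁹⁶ kg/m³ = 2.13 × 10⁹⁸ kg/m³

2.13 × 10⁹⁸ kg/m³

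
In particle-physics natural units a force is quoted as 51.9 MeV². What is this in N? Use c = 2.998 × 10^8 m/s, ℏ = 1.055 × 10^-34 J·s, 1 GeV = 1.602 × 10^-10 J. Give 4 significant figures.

Force is [E]/[L] = [E]²/(ℏc); restore (ℏc)⁻¹.
1 GeV² → 1/(ℏc) × (1 GeV in J)² = 8.114 × 10^5 N.
Convert the energy scale: 51.9 MeV² = 5.19 × 10^-5 GeV².
Result: 5.19 × 10^-5 × 8.114 × 10^5 = 42.11 N.

42.11 N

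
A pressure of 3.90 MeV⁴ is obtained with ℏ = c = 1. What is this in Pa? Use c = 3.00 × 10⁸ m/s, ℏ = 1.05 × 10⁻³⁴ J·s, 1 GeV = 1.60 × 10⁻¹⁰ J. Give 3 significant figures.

Pressure is [E]/[L]³ = [E]⁴/(ℏc)³.
1 GeV⁴ → 1/(ℏc)³ × (1 GeV in J)⁴ = 2.10 × 10³⁷ Pa.
Convert the energy scale: 3.90 MeV⁴ = 3.90 × 10⁻¹² GeV⁴.
Result: 3.90 × 10⁻¹² × 2.10 × 10³⁷ = 8.18 × 10²⁵ Pa.

8.18 × 10²⁵ Pa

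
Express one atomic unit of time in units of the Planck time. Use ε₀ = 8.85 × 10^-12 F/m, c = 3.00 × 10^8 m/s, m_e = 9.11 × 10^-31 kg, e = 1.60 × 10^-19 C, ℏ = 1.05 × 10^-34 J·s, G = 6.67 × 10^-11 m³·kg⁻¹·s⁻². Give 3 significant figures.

atomic unit of time: τ_au = (4πε₀)²ℏ³/(m_e e⁴) = 2.40 × 10^-17 s
Planck time: t_P = √(ℏG/c⁵) = 5.37 × 10^-44 s
ratio = 2.40 × 10^-17 / 5.37 × 10^-44 = 4.47 × 10^26

4.47 × 10^26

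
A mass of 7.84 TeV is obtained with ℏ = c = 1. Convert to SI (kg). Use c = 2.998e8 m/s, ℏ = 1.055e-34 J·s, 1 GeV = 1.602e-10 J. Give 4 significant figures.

Mass is [E]/c²; divide by c².
1 GeV → 1/c² × (1 GeV in J) = 1.782e-27 kg.
Convert the energy scale: 7.84 TeV = 7.84e3 GeV.
Result: 7.84e3 × 1.782e-27 = 1.397e-23 kg.

1.397e-23 kg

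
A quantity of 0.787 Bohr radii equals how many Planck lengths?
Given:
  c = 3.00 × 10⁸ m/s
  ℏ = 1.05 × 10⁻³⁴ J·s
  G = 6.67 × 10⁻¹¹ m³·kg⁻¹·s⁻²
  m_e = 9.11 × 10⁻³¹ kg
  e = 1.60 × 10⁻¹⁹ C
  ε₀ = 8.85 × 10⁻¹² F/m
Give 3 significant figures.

2.57 × 10²⁴

Bohr radius: a₀ = 4πε₀ℏ²/(m_e e²) = 5.26 × 10⁻¹¹ m
Planck length: ℓ_P = √(ℏG/c³) = 1.61 × 10⁻³⁵ m
0.787 × 5.26 × 10⁻¹¹ / 1.61 × 10⁻³⁵ = 2.57 × 10²⁴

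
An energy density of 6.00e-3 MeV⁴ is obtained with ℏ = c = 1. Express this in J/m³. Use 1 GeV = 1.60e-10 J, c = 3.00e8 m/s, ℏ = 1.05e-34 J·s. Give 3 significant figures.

1.26e23 J/m³

[E]/[L]³ = [E]⁴/(ℏc)³; restore (ℏc)⁻³.
1 GeV⁴ → 1/(ℏc)³ × (1 GeV in J)⁴ = 2.10e37 J/m³.
Convert the energy scale: 6.00e-3 MeV⁴ = 6.00e-15 GeV⁴.
Result: 6.00e-15 × 2.10e37 = 1.26e23 J/m³.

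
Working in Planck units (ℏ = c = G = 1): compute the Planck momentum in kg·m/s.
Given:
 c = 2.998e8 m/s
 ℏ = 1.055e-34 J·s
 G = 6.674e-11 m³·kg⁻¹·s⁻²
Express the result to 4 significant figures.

From ℏ = c = G = 1 the momentum scale is p_P = √(ℏc³/G).
  = √(42.60)
  = 6.527 kg·m/s

6.527 kg·m/s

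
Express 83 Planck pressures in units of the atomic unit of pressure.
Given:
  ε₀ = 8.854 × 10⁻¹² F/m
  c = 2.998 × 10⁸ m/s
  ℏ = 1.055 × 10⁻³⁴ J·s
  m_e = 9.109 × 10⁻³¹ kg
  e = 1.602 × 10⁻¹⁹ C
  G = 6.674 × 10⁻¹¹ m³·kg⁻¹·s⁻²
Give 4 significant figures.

Planck pressure: p_P = c⁷/(ℏG²) = 4.632 × 10¹¹³ Pa
atomic unit of pressure: P_au = E_h/a₀³ = m_e⁴e¹⁰/((4πε₀)⁵ℏ⁸) = 2.929 × 10¹³ Pa
83 × 4.632 × 10¹¹³ / 2.929 × 10¹³ = 1.313 × 10¹⁰²

1.313 × 10¹⁰²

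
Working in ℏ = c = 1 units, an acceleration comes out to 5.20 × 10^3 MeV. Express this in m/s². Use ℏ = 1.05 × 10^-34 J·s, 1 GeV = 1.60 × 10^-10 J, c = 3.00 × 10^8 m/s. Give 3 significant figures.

Acceleration is [L]/[T]² = c·[E]/ℏ.
1 GeV → c/ℏ × (1 GeV in J) = 4.57 × 10^32 m/s².
Convert the energy scale: 5.20 × 10^3 MeV = 5.20 GeV.
Result: 5.20 × 4.57 × 10^32 = 2.38 × 10^33 m/s².

2.38 × 10^33 m/s²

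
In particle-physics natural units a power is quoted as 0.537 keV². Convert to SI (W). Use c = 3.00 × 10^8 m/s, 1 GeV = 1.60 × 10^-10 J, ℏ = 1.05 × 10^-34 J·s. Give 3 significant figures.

Power is [E]/[T] = [E]²/ℏ.
1 GeV² → 1/ℏ × (1 GeV in J)² = 2.44 × 10^14 W.
Convert the energy scale: 0.537 keV² = 5.37 × 10^-13 GeV².
Result: 5.37 × 10^-13 × 2.44 × 10^14 = 131 W.

131 W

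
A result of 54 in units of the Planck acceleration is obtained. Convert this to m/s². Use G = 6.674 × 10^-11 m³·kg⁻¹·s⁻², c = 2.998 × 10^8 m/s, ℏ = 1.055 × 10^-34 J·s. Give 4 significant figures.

3.003 × 10^53 m/s²

One Planck acceleration: a_P = √(c⁷/(ℏG)) = 5.560 × 10^51 m/s².
54 × 5.560 × 10^51 m/s² = 3.003 × 10^53 m/s²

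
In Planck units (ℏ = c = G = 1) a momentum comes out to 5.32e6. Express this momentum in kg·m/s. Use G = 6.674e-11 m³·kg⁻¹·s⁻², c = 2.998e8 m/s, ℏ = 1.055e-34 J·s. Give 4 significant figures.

3.472e7 kg·m/s

One Planck momentum: p_P = √(ℏc³/G) = 6.527 kg·m/s.
5.32e6 × 6.527 kg·m/s = 3.472e7 kg·m/s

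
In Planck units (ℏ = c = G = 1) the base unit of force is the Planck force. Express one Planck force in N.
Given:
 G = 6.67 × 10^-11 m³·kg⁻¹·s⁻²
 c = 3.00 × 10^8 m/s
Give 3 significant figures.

1.21 × 10^44 N

F_P = c⁴/G
  = 8.10 × 10^33 / 6.67 × 10^-11
  = 1.21 × 10^44 N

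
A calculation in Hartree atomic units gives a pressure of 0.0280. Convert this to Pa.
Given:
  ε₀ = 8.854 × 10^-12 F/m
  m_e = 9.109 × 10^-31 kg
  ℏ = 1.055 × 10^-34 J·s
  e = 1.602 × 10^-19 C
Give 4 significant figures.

8.202 × 10^11 Pa

One atomic unit of pressure: P_au = E_h/a₀³ = m_e⁴e¹⁰/((4πε₀)⁵ℏ⁸) = 2.929 × 10^13 Pa.
0.0280 × 2.929 × 10^13 Pa = 8.202 × 10^11 Pa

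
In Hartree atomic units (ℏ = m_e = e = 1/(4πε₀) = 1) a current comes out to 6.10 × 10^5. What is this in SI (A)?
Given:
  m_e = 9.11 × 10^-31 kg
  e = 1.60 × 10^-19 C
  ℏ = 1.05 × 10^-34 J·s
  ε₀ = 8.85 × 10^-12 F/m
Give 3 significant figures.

One atomic unit of electric current: I_au = e E_h/ℏ = m_e e⁵/((4πε₀)²ℏ³) = 6.67 × 10^-3 A.
6.10 × 10^5 × 6.67 × 10^-3 A = 4.07 × 10^3 A

4.07 × 10^3 A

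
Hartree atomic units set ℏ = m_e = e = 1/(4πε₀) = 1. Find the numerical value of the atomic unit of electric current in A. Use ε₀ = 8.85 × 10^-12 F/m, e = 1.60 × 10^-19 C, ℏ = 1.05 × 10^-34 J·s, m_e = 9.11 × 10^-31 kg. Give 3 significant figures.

From ℏ = m_e = e = 1/(4πε₀) = 1 the current scale is I_au = e E_h/ℏ = m_e e⁵/((4πε₀)²ℏ³).
E_h = 4.38 × 10^-18 J
e·E_h/ℏ = 6.67 × 10^-3 A

6.67 × 10^-3 A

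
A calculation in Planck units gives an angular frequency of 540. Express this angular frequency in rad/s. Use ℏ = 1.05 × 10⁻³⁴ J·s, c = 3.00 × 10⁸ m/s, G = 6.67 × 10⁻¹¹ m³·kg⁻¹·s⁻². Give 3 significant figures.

One Planck angular frequency: ω_P = √(c⁵/(ℏG)) = 1.86 × 10⁴³ rad/s.
540 × 1.86 × 10⁴³ rad/s = 1.01 × 10⁴⁶ rad/s

1.01 × 10⁴⁶ rad/s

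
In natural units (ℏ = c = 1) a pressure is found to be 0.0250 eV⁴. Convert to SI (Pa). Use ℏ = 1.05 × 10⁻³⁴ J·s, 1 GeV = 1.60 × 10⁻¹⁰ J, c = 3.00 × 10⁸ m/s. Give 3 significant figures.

Pressure is [E]/[L]³ = [E]⁴/(ℏc)³.
1 GeV⁴ → 1/(ℏc)³ × (1 GeV in J)⁴ = 2.10 × 10³⁷ Pa.
Convert the energy scale: 0.0250 eV⁴ = 2.50 × 10⁻³⁸ GeV⁴.
Result: 2.50 × 10⁻³⁸ × 2.10 × 10³⁷ = 0.524 Pa.

0.524 Pa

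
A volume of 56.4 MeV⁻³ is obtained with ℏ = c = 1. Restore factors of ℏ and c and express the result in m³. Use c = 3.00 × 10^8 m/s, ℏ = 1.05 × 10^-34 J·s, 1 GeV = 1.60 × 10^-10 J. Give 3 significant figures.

Volume is [L]³ = [E]⁻³·(ℏc)³.
1 GeV⁻³ → (ℏc)³ × (1 GeV in J)⁻³ = 7.63 × 10^-48 m³.
Convert the energy scale: 56.4 MeV⁻³ = 5.64 × 10^10 GeV⁻³.
Result: 5.64 × 10^10 × 7.63 × 10^-48 = 4.30 × 10^-37 m³.

4.30 × 10^-37 m³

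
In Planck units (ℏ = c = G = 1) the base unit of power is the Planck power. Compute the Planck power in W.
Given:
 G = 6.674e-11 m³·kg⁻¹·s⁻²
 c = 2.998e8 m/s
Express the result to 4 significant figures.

P_P = c⁵/G
  = 2.422e42 / 6.674e-11
  = 3.629e52 W

3.629e52 W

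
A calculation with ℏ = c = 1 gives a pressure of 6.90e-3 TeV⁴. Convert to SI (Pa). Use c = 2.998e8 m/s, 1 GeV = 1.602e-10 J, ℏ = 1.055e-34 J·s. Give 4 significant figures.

1.436e47 Pa

Pressure is [E]/[L]³ = [E]⁴/(ℏc)³.
1 GeV⁴ → 1/(ℏc)³ × (1 GeV in J)⁴ = 2.082e37 Pa.
Convert the energy scale: 6.90e-3 TeV⁴ = 6.90e9 GeV⁴.
Result: 6.90e9 × 2.082e37 = 1.436e47 Pa.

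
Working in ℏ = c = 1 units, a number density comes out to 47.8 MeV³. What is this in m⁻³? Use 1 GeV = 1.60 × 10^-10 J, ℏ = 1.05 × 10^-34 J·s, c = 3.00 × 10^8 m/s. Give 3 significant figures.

Number density is [L]⁻³ = [E]³/(ℏc)³.
1 GeV³ → 1/(ℏc)³ × (1 GeV in J)³ = 1.31 × 10^47 m⁻³.
Convert the energy scale: 47.8 MeV³ = 4.78 × 10^-8 GeV³.
Result: 4.78 × 10^-8 × 1.31 × 10^47 = 6.26 × 10^39 m⁻³.

6.26 × 10^39 m⁻³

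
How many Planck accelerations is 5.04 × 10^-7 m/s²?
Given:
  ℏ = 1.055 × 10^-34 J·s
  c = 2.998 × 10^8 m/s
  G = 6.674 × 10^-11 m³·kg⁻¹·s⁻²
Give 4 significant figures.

Planck acceleration: a_P = √(c⁷/(ℏG)) = 5.560 × 10^51 m/s².
5.04 × 10^-7 / 5.560 × 10^51 = 9.064 × 10^-59

9.064 × 10^-59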